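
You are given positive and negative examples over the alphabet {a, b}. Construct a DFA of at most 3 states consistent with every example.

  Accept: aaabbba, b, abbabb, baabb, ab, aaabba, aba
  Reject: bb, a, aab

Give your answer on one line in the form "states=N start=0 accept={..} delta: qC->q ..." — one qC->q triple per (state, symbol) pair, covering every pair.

states=3 start=0 accept={2} delta: 0a->1 0b->2 1a->2 1b->2 2a->2 2b->1

Grow the machine one transition at a time. Run the examples from 0; the earliest place one falls off (shortest prefix, ties alphabetical) gets sent to the lowest-numbered state that keeps every Accept/Reject pair distinguishable — a pair clashes when both reach the same state with identical unread suffix — and to a fresh state only if none does.
a: 0a undefined. 0a->0: no, b/aab meet in 0 with "b" left. Open state 1: 0a->1.
b: 0b undefined. 0b->0: no, b/bb meet in 0. 0b->1: no, b/a meet in 1. Open state 2: 0b->2.
aa: 1a undefined. 1a->0: no, b/aab meet in 2. 1a->1: no, ab/aab meet in 1 with "b" left. 1a->2: ok.
ab: 1b undefined. 1b->0: no, aba/a meet in 1. 1b->1: no, ab/a meet in 1. 1b->2: ok.
ba: 2a undefined. 2a->0: no, baabb/bb meet in 2 with "b" left. 2a->1: no, aba/a meet in 1. 2a->2: ok.
bb: 2b undefined. 2b->0: no, aaabbba/a meet in 1. 2b->1: ok.
All examples now run through 3 states with every (state, symbol) defined. Accept strings end in {2}, Reject strings end in {1}; accept={2}.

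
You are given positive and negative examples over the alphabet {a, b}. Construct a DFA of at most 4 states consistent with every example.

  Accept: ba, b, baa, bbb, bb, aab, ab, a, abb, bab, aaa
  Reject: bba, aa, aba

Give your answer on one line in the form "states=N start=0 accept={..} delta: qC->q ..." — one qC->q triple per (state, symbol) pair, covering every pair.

Fold the examples into a partial DFA from state 0: repeatedly fix the first undefined (state, symbol) met by the shortest-then-alphabetical prefix, trying targets in increasing order and rejecting any under which an Accept and a Reject string meet in one state with the same remainder; add a state when all current targets are rejected. Accepting states are where Accept strings end.
a: 0a undefined. 0a->0: no, ba/aba meet in 0 with "ba" left. Open state 1: 0a->1.
b: 0b undefined. 0b->0: no, ba/bba meet in 1. 0b->1: no, ba/aa meet in 1 with "a" left. Open state 2: 0b->2.
aa: 1a undefined. 1a->0: ok.
ab: 1b undefined. 1b->0: no, ab/aa meet in 0. 1b->1: ok.
ba: 2a undefined. 2a->0: no, ba/aa meet in 0. 2a->1: no, baa/aa meet in 0. 2a->2: ok.
bb: 2b undefined. 2b->0: no, bb/aa meet in 0. 2b->1: ok.
All examples now run through 3 states with every (state, symbol) defined. Accept strings end in {1,2}, Reject strings end in {0}; accept={1,2}.

states=3 start=0 accept={1,2} delta: 0a->1 0b->2 1a->0 1b->1 2a->2 2b->1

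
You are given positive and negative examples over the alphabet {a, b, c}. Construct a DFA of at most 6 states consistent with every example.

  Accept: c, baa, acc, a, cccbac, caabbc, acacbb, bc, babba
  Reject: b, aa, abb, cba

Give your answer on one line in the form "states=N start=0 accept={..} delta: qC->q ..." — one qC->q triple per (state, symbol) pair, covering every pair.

State merging on the prefix tree: take the shortest (then alphabetical) example prefix whose next move is undefined and point that move at state 0, else 1, else 2, ...; a target is out if some Accept/Reject pair would then sit in one state with the same input left (inseparable). If every existing state is out, open a new one.
a: 0a undefined. 0a->0: no, a/aa meet in 0. Open state 1: 0a->1.
b: 0b undefined. 0b->0: no, baa/aa meet in 1 with "a" left. 0b->1: no, a/b meet in 1. Open state 2: 0b->2.
c: 0c undefined. 0c->0: ok.
aa: 1a undefined. 1a->0: no, c/aa meet in 0. 1a->1: no, a/aa meet in 1. 1a->2: ok.
ab: 1b undefined. 1b->0: ok.
ac: 1c undefined. 1c->0: ok.
ba: 2a undefined. 2a->0: no, c/cba meet in 0. 2a->1: no, baa/b meet in 2. 2a->2: no, baa/b meet in 2. Open state 3: 2a->3.
bc: 2c undefined. 2c->0: ok.
baa: 3a undefined. 3a->0: ok.
bab: 3b undefined. 3b->0: no, babba/cba meet in 3. 3b->1: ok.
caab: 2b undefined. 2b->0: ok.
cccbac: 3c undefined. 3c->0: ok.
All examples now run through 4 states with every (state, symbol) defined. Accept strings end in {0,1}, Reject strings end in {2,3}; accept={0,1}.

states=4 start=0 accept={0,1} delta: 0a->1 0b->2 0c->0 1a->2 1b->0 1c->0 2a->3 2b->0 2c->0 3a->0 3b->1 3c->0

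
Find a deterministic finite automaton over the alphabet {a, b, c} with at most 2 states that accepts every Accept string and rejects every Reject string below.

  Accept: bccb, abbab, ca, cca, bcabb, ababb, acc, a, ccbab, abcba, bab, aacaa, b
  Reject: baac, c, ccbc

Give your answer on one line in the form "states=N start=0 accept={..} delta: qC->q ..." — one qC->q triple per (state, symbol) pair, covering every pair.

Grow the machine one transition at a time. Run the examples from 0; the earliest place one falls off (shortest prefix, ties alphabetical) gets sent to the lowest-numbered state that keeps every Accept/Reject pair distinguishable — a pair clashes when both reach the same state with identical unread suffix — and to a fresh state only if none does.
a: 0a undefined. 0a->0: ok.
b: 0b undefined. 0b->0: ok.
c: 0c undefined. 0c->0: no, bccb/baac meet in 0. Open state 1: 0c->1.
ca: 1a undefined. 1a->0: ok.
cc: 1c undefined. 1c->0: ok.
abcb: 1b undefined. 1b->0: ok.
All examples now run through 2 states with every (state, symbol) defined. Accept strings end in {0}, Reject strings end in {1}; accept={0}.

states=2 start=0 accept={0} delta: 0a->0 0b->0 0c->1 1a->0 1b->0 1c->0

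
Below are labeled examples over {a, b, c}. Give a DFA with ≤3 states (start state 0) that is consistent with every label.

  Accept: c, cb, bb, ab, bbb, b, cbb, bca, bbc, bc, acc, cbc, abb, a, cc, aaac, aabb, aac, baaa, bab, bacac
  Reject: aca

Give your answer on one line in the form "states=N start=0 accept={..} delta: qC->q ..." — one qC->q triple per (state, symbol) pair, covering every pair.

State merging on the prefix tree: take the shortest (then alphabetical) example prefix whose next move is undefined and point that move at state 0, else 1, else 2, ...; a target is out if some Accept/Reject pair would then sit in one state with the same input left (inseparable). If every existing state is out, open a new one.
a: 0a undefined. 0a->0: ok.
b: 0b undefined. 0b->0: no, bca/aca meet in 0 with "ca" left. Open state 1: 0b->1.
c: 0c undefined. 0c->0: no, c/aca meet in 0. 0c->1: ok.
ba: 1a undefined. 1a->0: no, a/aca meet in 0. 1a->1: no, c/aca meet in 1. Open state 2: 1a->2.
bb: 1b undefined. 1b->0: ok.
bc: 1c undefined. 1c->0: ok.
baa: 2a undefined. 2a->0: ok.
bab: 2b undefined. 2b->0: ok.
bac: 2c undefined. 2c->0: ok.
All examples now run through 3 states with every (state, symbol) defined. Accept strings end in {0,1}, Reject strings end in {2}; accept={0,1}.

states=3 start=0 accept={0,1} delta: 0a->0 0b->1 0c->1 1a->2 1b->0 1c->0 2a->0 2b->0 2c->0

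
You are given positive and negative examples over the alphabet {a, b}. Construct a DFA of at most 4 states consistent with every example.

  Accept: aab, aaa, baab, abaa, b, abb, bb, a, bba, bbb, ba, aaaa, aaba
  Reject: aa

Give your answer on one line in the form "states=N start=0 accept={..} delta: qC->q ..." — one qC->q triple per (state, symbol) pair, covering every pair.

Fold the examples into a partial DFA from state 0: repeatedly fix the first undefined (state, symbol) met by the shortest-then-alphabetical prefix, trying targets in increasing order and rejecting any under which an Accept and a Reject string meet in one state with the same remainder; add a state when all current targets are rejected. Accepting states are where Accept strings end.
a: 0a undefined. 0a->0: no, aaa/aa meet in 0. Open state 1: 0a->1.
b: 0b undefined. 0b->0: ok.
aa: 1a undefined. 1a->0: no, aab/aa meet in 0. 1a->1: no, aaa/aa meet in 1. Open state 2: 1a->2.
ab: 1b undefined. 1b->0: no, abaa/aa meet in 2. 1b->1: ok.
aaa: 2a undefined. 2a->0: ok.
aab: 2b undefined. 2b->0: ok.
All examples now run through 3 states with every (state, symbol) defined. Accept strings end in {0,1}, Reject strings end in {2}; accept={0,1}.

states=3 start=0 accept={0,1} delta: 0a->1 0b->0 1a->2 1b->1 2a->0 2b->0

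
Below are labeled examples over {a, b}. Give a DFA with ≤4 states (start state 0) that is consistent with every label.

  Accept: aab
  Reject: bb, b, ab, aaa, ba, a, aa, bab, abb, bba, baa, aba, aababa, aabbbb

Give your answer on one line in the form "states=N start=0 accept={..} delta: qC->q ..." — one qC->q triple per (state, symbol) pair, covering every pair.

states=4 start=0 accept={3} delta: 0a->1 0b->0 1a->2 1b->0 2a->0 2b->3 3a->0 3b->0

Fold the examples into a partial DFA from state 0: repeatedly fix the first undefined (state, symbol) met by the shortest-then-alphabetical prefix, trying targets in increasing order and rejecting any under which an Accept and a Reject string meet in one state with the same remainder; add a state when all current targets are rejected. Accepting states are where Accept strings end.
a: 0a undefined. 0a->0: no, aab/b meet in 0 with "b" left. Open state 1: 0a->1.
b: 0b undefined. 0b->0: ok.
aa: 1a undefined. 1a->0: no, aab/bb meet in 0. 1a->1: no, aab/ab meet in 1 with "b" left. Open state 2: 1a->2.
ab: 1b undefined. 1b->0: ok.
aaa: 2a undefined. 2a->0: ok.
aab: 2b undefined. 2b->0: no, aab/bb meet in 0. 2b->1: no, aab/ba meet in 1. 2b->2: no, aab/aa meet in 2. Open state 3: 2b->3.
aaba: 3a undefined. 3a->0: ok.
aabb: 3b undefined. 3b->0: ok.
All examples now run through 4 states with every (state, symbol) defined. Accept strings end in {3}, Reject strings end in {0,1,2}; accept={3}.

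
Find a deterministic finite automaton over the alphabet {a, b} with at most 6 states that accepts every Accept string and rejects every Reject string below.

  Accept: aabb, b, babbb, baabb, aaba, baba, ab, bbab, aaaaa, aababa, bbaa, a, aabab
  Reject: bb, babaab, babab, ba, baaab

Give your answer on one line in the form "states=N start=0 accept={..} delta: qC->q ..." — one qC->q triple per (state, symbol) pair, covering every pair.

states=5 start=0 accept={0,1,2} delta: 0a->1 0b->2 1a->1 1b->0 2a->3 2b->3 3a->4 3b->4 4a->2 4b->0

Grow the machine one transition at a time. Run the examples from 0; the earliest place one falls off (shortest prefix, ties alphabetical) gets sent to the lowest-numbered state that keeps every Accept/Reject pair distinguishable — a pair clashes when both reach the same state with identical unread suffix — and to a fresh state only if none does.
a: 0a undefined. 0a->0: no, aabb/bb meet in 0 with "bb" left. Open state 1: 0a->1.
b: 0b undefined. 0b->0: no, b/bb meet in 0. 0b->1: no, ab/bb meet in 1 with "b" left. Open state 2: 0b->2.
aa: 1a undefined. 1a->0: no, aabb/bb meet in 2 with "b" left. 1a->1: ok.
ab: 1b undefined. 1b->0: ok.
ba: 2a undefined. 2a->0: no, aabb/babab meet in 2. 2a->1: no, babbb/bb meet in 2 with "b" left. 2a->2: no, aabb/ba meet in 2. Open state 3: 2a->3.
bb: 2b undefined. 2b->0: no, ab/bb meet in 0. 2b->1: no, aaba/bb meet in 1. 2b->2: no, aabb/bb meet in 2. 2b->3: ok.
baa: 3a undefined. 3a->0: no, baabb/bb meet in 3. 3a->1: no, ab/baaab meet in 0. 3a->2: no, baabb/baaab meet in 3 with "b" left. 3a->3: no, bbab/baaab meet in 3 with "b" left. Open state 4: 3a->4.
bab: 3b undefined. 3b->0: no, babbb/bb meet in 3. 3b->1: no, ab/babaab meet in 0. 3b->2: no, aabb/babab meet in 2. 3b->3: no, babbb/bb meet in 3. 3b->4: ok.
baaa: 4a undefined. 4a->0: no, aabb/babab meet in 2. 4a->1: no, ab/babaab meet in 0. 4a->2: ok.
baab: 4b undefined. 4b->0: ok.
All examples now run through 5 states with every (state, symbol) defined. Accept strings end in {0,1,2}, Reject strings end in {3,4}; accept={0,1,2}.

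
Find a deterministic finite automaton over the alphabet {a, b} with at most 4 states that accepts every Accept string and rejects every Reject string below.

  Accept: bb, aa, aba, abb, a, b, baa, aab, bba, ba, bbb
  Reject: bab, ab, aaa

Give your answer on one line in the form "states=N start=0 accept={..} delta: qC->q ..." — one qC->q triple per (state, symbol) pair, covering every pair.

states=4 start=0 accept={0,1,2} delta: 0a->1 0b->0 1a->2 1b->3 2a->3 2b->0 3a->0 3b->0

Grow the machine one transition at a time. Run the examples from 0; the earliest place one falls off (shortest prefix, ties alphabetical) gets sent to the lowest-numbered state that keeps every Accept/Reject pair distinguishable — a pair clashes when both reach the same state with identical unread suffix — and to a fresh state only if none does.
a: 0a undefined. 0a->0: no, aa/aaa meet in 0. Open state 1: 0a->1.
b: 0b undefined. 0b->0: ok.
aa: 1a undefined. 1a->0: no, a/aaa meet in 1. 1a->1: no, aa/aaa meet in 1. Open state 2: 1a->2.
ab: 1b undefined. 1b->0: no, bb/bab meet in 0. 1b->1: no, abb/bab meet in 1. 1b->2: no, aa/bab meet in 2. Open state 3: 1b->3.
aaa: 2a undefined. 2a->0: no, bb/aaa meet in 0. 2a->1: no, a/aaa meet in 1. 2a->2: no, aa/aaa meet in 2. 2a->3: ok.
aab: 2b undefined. 2b->0: ok.
aba: 3a undefined. 3a->0: ok.
abb: 3b undefined. 3b->0: ok.
All examples now run through 4 states with every (state, symbol) defined. Accept strings end in {0,1,2}, Reject strings end in {3}; accept={0,1,2}.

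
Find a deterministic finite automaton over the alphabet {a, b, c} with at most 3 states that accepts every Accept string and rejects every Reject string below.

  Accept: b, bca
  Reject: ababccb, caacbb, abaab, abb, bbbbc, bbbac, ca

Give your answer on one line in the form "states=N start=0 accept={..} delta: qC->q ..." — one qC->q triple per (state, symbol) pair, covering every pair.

State merging on the prefix tree: take the shortest (then alphabetical) example prefix whose next move is undefined and point that move at state 0, else 1, else 2, ...; a target is out if some Accept/Reject pair would then sit in one state with the same input left (inseparable). If every existing state is out, open a new one.
a: 0a undefined. 0a->0: ok.
b: 0b undefined. 0b->0: no, b/abaab meet in 0. Open state 1: 0b->1.
c: 0c undefined. 0c->0: ok.
bb: 1b undefined. 1b->0: ok.
bc: 1c undefined. 1c->0: no, bca/caacbb meet in 0. 1c->1: ok.
aba: 1a undefined. 1a->0: no, b/abaab meet in 1. 1a->1: no, b/ababccb meet in 1. Open state 2: 1a->2.
abaa: 2a undefined. 2a->0: no, b/abaab meet in 1. 2a->1: ok.
abab: 2b undefined. 2b->0: no, b/ababccb meet in 1. 2b->1: ok.
bbbac: 2c undefined. 2c->0: ok.
All examples now run through 3 states with every (state, symbol) defined. Accept strings end in {1,2}, Reject strings end in {0}; accept={1,2}.

states=3 start=0 accept={1,2} delta: 0a->0 0b->1 0c->0 1a->2 1b->0 1c->1 2a->1 2b->1 2c->0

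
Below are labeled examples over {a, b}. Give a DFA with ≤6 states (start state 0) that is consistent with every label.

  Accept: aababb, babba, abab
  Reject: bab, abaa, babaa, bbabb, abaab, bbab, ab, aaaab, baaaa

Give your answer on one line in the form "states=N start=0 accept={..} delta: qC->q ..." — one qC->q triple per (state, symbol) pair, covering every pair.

states=3 start=0 accept={0} delta: 0a->1 0b->0 1a->1 1b->2 2a->0 2b->2

Grow the machine one transition at a time. Run the examples from 0; the earliest place one falls off (shortest prefix, ties alphabetical) gets sent to the lowest-numbered state that keeps every Accept/Reject pair distinguishable — a pair clashes when both reach the same state with identical unread suffix — and to a fresh state only if none does.
a: 0a undefined. 0a->0: no, abab/bab meet in 0 with "bab" left. Open state 1: 0a->1.
b: 0b undefined. 0b->0: ok.
aa: 1a undefined. 1a->0: no, aababb/bbabb meet in 1 with "bb" left. 1a->1: ok.
ab: 1b undefined. 1b->0: no, aababb/bab meet in 0. 1b->1: no, aababb/bab meet in 1. Open state 2: 1b->2.
aba: 2a undefined. 2a->0: ok.
babb: 2b undefined. 2b->0: no, aababb/bbabb meet in 0. 2b->1: no, babba/abaa meet in 1. 2b->2: ok.
All examples now run through 3 states with every (state, symbol) defined. Accept strings end in {0}, Reject strings end in {1,2}; accept={0}.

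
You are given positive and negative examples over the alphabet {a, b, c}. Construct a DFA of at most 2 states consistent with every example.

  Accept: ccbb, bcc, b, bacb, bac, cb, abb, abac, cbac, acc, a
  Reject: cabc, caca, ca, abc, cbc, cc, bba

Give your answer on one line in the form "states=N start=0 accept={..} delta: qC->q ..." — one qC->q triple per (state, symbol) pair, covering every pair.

states=2 start=0 accept={1} delta: 0a->1 0b->1 0c->1 1a->0 1b->1 1c->0

Fold the examples into a partial DFA from state 0: repeatedly fix the first undefined (state, symbol) met by the shortest-then-alphabetical prefix, trying targets in increasing order and rejecting any under which an Accept and a Reject string meet in one state with the same remainder; add a state when all current targets are rejected. Accepting states are where Accept strings end.
a: 0a undefined. 0a->0: no, acc/cc meet in 0 with "cc" left. Open state 1: 0a->1.
b: 0b undefined. 0b->0: no, bcc/cc meet in 0 with "cc" left. 0b->1: ok.
c: 0c undefined. 0c->0: no, b/ca meet in 1. 0c->1: ok.
ab: 1b undefined. 1b->0: no, b/abc meet in 1. 1b->1: ok.
ac: 1c undefined. 1c->0: ok.
ba: 1a undefined. 1a->0: ok.
All examples now run through 2 states with every (state, symbol) defined. Accept strings end in {1}, Reject strings end in {0}; accept={1}.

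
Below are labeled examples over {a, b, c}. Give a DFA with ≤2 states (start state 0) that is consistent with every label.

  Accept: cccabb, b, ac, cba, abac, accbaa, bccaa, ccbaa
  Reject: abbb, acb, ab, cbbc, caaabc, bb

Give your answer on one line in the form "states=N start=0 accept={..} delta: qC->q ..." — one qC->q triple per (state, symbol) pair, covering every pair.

State merging on the prefix tree: take the shortest (then alphabetical) example prefix whose next move is undefined and point that move at state 0, else 1, else 2, ...; a target is out if some Accept/Reject pair would then sit in one state with the same input left (inseparable). If every existing state is out, open a new one.
a: 0a undefined. 0a->0: no, b/ab meet in 0 with "b" left. Open state 1: 0a->1.
b: 0b undefined. 0b->0: no, b/bb meet in 0. 0b->1: ok.
c: 0c undefined. 0c->0: ok.
ab: 1b undefined. 1b->0: ok.
ac: 1c undefined. 1c->0: no, cccabb/acb meet in 1. 1c->1: ok.
caa: 1a undefined. 1a->0: no, cba/abbb meet in 0. 1a->1: ok.
All examples now run through 2 states with every (state, symbol) defined. Accept strings end in {1}, Reject strings end in {0}; accept={1}.

states=2 start=0 accept={1} delta: 0a->1 0b->1 0c->0 1a->1 1b->0 1c->1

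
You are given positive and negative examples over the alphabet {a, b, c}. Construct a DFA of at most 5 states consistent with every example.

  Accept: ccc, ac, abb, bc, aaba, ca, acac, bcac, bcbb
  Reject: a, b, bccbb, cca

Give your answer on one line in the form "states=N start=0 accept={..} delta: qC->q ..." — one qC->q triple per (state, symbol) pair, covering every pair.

State merging on the prefix tree: take the shortest (then alphabetical) example prefix whose next move is undefined and point that move at state 0, else 1, else 2, ...; a target is out if some Accept/Reject pair would then sit in one state with the same input left (inseparable). If every existing state is out, open a new one.
a: 0a undefined. 0a->0: ok.
b: 0b undefined. 0b->0: no, abb/a meet in 0. Open state 1: 0b->1.
c: 0c undefined. 0c->0: no, ccc/a meet in 0. 0c->1: no, ac/b meet in 1. Open state 2: 0c->2.
bc: 1c undefined. 1c->0: no, bc/a meet in 0. 1c->1: no, bc/b meet in 1. 1c->2: ok.
ca: 2a undefined. 2a->0: no, ca/a meet in 0. 2a->1: no, ca/b meet in 1. 2a->2: ok.
cc: 2c undefined. 2c->0: no, abb/bccbb meet in 1 with "b" left. 2c->1: no, aaba/cca meet in 1 with "a" left. 2c->2: no, ccc/cca meet in 2. Open state 3: 2c->3.
abb: 1b undefined. 1b->0: no, abb/a meet in 0. 1b->1: no, abb/b meet in 1. 1b->2: ok.
bcb: 2b undefined. 2b->0: no, bcbb/b meet in 1. 2b->1: ok.
cca: 3a undefined. 3a->0: ok.
ccc: 3c undefined. 3c->0: no, ccc/a meet in 0. 3c->1: no, ccc/b meet in 1. 3c->2: ok.
aaba: 1a undefined. 1a->0: no, aaba/a meet in 0. 1a->1: no, aaba/b meet in 1. 1a->2: ok.
bccb: 3b undefined. 3b->0: ok.
All examples now run through 4 states with every (state, symbol) defined. Accept strings end in {2,3}, Reject strings end in {0,1}; accept={2,3}.

states=4 start=0 accept={2,3} delta: 0a->0 0b->1 0c->2 1a->2 1b->2 1c->2 2a->2 2b->1 2c->3 3a->0 3b->0 3c->2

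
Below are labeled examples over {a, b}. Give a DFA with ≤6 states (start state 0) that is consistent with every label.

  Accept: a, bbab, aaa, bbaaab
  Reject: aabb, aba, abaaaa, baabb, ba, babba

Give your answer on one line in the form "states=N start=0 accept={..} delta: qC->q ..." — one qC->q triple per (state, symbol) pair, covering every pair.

states=4 start=0 accept={0} delta: 0a->0 0b->1 1a->1 1b->2 2a->3 2b->1 3a->2 3b->0

Fold the examples into a partial DFA from state 0: repeatedly fix the first undefined (state, symbol) met by the shortest-then-alphabetical prefix, trying targets in increasing order and rejecting any under which an Accept and a Reject string meet in one state with the same remainder; add a state when all current targets are rejected. Accepting states are where Accept strings end.
a: 0a undefined. 0a->0: ok.
b: 0b undefined. 0b->0: no, a/aabb meet in 0. Open state 1: 0b->1.
ba: 1a undefined. 1a->0: no, a/aba meet in 0. 1a->1: ok.
bb: 1b undefined. 1b->0: no, a/aabb meet in 0. 1b->1: no, bbab/aabb meet in 1. Open state 2: 1b->2.
bba: 2a undefined. 2a->0: no, bbab/aba meet in 1. 2a->1: no, bbab/aabb meet in 2. 2a->2: no, bbab/baabb meet in 2 with "b" left. Open state 3: 2a->3.
babb: 2b undefined. 2b->0: no, a/baabb meet in 0. 2b->1: ok.
bbaa: 3a undefined. 3a->0: no, bbaaab/aba meet in 1. 3a->1: no, bbaaab/aabb meet in 2. 3a->2: ok.
bbab: 3b undefined. 3b->0: ok.
All examples now run through 4 states with every (state, symbol) defined. Accept strings end in {0}, Reject strings end in {1,2}; accept={0}.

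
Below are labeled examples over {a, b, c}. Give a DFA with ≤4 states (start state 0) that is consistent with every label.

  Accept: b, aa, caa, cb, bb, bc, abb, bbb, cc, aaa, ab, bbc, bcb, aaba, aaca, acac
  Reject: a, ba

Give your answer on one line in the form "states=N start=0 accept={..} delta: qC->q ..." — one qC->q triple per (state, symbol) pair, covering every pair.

states=3 start=0 accept={0,2} delta: 0a->1 0b->0 0c->0 1a->2 1b->0 1c->0 2a->0 2b->1 2c->1

State merging on the prefix tree: take the shortest (then alphabetical) example prefix whose next move is undefined and point that move at state 0, else 1, else 2, ...; a target is out if some Accept/Reject pair would then sit in one state with the same input left (inseparable). If every existing state is out, open a new one.
a: 0a undefined. 0a->0: no, aa/a meet in 0. Open state 1: 0a->1.
b: 0b undefined. 0b->0: ok.
c: 0c undefined. 0c->0: ok.
aa: 1a undefined. 1a->0: no, aaa/a meet in 1. 1a->1: no, aa/a meet in 1. Open state 2: 1a->2.
ab: 1b undefined. 1b->0: ok.
ac: 1c undefined. 1c->0: ok.
aaa: 2a undefined. 2a->0: ok.
aab: 2b undefined. 2b->0: no, aaba/a meet in 1. 2b->1: ok.
aac: 2c undefined. 2c->0: no, aaca/a meet in 1. 2c->1: ok.
All examples now run through 3 states with every (state, symbol) defined. Accept strings end in {0,2}, Reject strings end in {1}; accept={0,2}.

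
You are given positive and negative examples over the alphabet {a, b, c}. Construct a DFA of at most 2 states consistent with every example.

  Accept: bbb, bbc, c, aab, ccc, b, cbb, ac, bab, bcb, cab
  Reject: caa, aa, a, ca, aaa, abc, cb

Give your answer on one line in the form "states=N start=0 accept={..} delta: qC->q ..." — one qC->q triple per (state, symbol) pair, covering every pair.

Fold the examples into a partial DFA from state 0: repeatedly fix the first undefined (state, symbol) met by the shortest-then-alphabetical prefix, trying targets in increasing order and rejecting any under which an Accept and a Reject string meet in one state with the same remainder; add a state when all current targets are rejected. Accepting states are where Accept strings end.
a: 0a undefined. 0a->0: ok.
b: 0b undefined. 0b->0: no, bbb/aa meet in 0. Open state 1: 0b->1.
c: 0c undefined. 0c->0: no, c/caa meet in 0. 0c->1: ok.
ba: 1a undefined. 1a->0: ok.
bb: 1b undefined. 1b->0: ok.
bc: 1c undefined. 1c->0: ok.
All examples now run through 2 states with every (state, symbol) defined. Accept strings end in {1}, Reject strings end in {0}; accept={1}.

states=2 start=0 accept={1} delta: 0a->0 0b->1 0c->1 1a->0 1b->0 1c->0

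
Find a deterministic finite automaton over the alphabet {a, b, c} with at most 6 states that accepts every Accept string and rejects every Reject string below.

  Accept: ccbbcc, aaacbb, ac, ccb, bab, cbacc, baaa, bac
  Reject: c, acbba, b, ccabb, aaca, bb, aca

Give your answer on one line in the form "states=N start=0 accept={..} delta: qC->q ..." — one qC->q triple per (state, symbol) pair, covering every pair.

Fold the examples into a partial DFA from state 0: repeatedly fix the first undefined (state, symbol) met by the shortest-then-alphabetical prefix, trying targets in increasing order and rejecting any under which an Accept and a Reject string meet in one state with the same remainder; add a state when all current targets are rejected. Accepting states are where Accept strings end.
a: 0a undefined. 0a->0: no, ac/c meet in 0 with "c" left. Open state 1: 0a->1.
b: 0b undefined. 0b->0: ok.
c: 0c undefined. 0c->0: no, ccbbcc/c meet in 0. 0c->1: ok.
aa: 1a undefined. 1a->0: no, baaa/c meet in 1. 1a->1: no, baaa/c meet in 1. Open state 2: 1a->2.
ac: 1c undefined. 1c->0: no, ccbbcc/b meet in 0. 1c->1: no, ac/c meet in 1. 1c->2: no, baaa/aca meet in 2 with "a" left. Open state 3: 1c->3.
cb: 1b undefined. 1b->0: no, bab/b meet in 0. 1b->1: no, bab/c meet in 1. 1b->2: ok.
aaa: 2a undefined. 2a->0: no, baaa/b meet in 0. 2a->1: no, baaa/c meet in 1. 2a->2: ok.
aac: 2c undefined. 2c->0: no, aaacbb/b meet in 0. 2c->1: no, bab/aaca meet in 2. 2c->2: no, bab/aaca meet in 2. 2c->3: ok.
aca: 3a undefined. 3a->0: ok.
acb: 3b undefined. 3b->0: no, aaacbb/b meet in 0. 3b->1: no, aaacbb/acbba meet in 2. 3b->2: ok.
acbb: 2b undefined. 2b->0: no, aaacbb/b meet in 0. 2b->1: no, aaacbb/c meet in 1. 2b->2: no, aaacbb/acbba meet in 2. 2b->3: ok.
cbacc: 3c undefined. 3c->0: no, ccbbcc/c meet in 1. 3c->1: no, cbacc/c meet in 1. 3c->2: ok.
All examples now run through 4 states with every (state, symbol) defined. Accept strings end in {2,3}, Reject strings end in {0,1}; accept={2,3}.

states=4 start=0 accept={2,3} delta: 0a->1 0b->0 0c->1 1a->2 1b->2 1c->3 2a->2 2b->3 2c->3 3a->0 3b->2 3c->2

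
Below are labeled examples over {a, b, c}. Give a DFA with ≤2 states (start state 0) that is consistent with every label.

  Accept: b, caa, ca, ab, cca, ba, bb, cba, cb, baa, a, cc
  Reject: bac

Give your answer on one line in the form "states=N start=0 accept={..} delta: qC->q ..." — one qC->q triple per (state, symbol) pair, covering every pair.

states=2 start=0 accept={0} delta: 0a->0 0b->0 0c->1 1a->0 1b->0 1c->0

State merging on the prefix tree: take the shortest (then alphabetical) example prefix whose next move is undefined and point that move at state 0, else 1, else 2, ...; a target is out if some Accept/Reject pair would then sit in one state with the same input left (inseparable). If every existing state is out, open a new one.
a: 0a undefined. 0a->0: ok.
b: 0b undefined. 0b->0: ok.
c: 0c undefined. 0c->0: no, b/bac meet in 0. Open state 1: 0c->1.
ca: 1a undefined. 1a->0: ok.
cb: 1b undefined. 1b->0: ok.
cc: 1c undefined. 1c->0: ok.
All examples now run through 2 states with every (state, symbol) defined. Accept strings end in {0}, Reject strings end in {1}; accept={0}.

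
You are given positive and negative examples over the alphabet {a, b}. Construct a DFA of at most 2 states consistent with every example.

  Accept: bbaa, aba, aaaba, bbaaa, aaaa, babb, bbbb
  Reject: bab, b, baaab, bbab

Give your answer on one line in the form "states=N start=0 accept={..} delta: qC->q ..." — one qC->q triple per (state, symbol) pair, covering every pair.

states=2 start=0 accept={0} delta: 0a->0 0b->1 1a->0 1b->0

Grow the machine one transition at a time. Run the examples from 0; the earliest place one falls off (shortest prefix, ties alphabetical) gets sent to the lowest-numbered state that keeps every Accept/Reject pair distinguishable — a pair clashes when both reach the same state with identical unread suffix — and to a fresh state only if none does.
a: 0a undefined. 0a->0: ok.
b: 0b undefined. 0b->0: no, bbaa/bab meet in 0. Open state 1: 0b->1.
ba: 1a undefined. 1a->0: ok.
bb: 1b undefined. 1b->0: ok.
All examples now run through 2 states with every (state, symbol) defined. Accept strings end in {0}, Reject strings end in {1}; accept={0}.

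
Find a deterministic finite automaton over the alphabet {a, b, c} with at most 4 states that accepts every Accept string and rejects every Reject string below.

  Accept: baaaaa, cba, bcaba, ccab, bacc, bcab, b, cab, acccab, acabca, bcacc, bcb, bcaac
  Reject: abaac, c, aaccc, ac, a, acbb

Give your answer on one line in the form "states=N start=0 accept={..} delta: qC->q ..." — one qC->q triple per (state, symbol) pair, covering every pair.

Grow the machine one transition at a time. Run the examples from 0; the earliest place one falls off (shortest prefix, ties alphabetical) gets sent to the lowest-numbered state that keeps every Accept/Reject pair distinguishable — a pair clashes when both reach the same state with identical unread suffix — and to a fresh state only if none does.
a: 0a undefined. 0a->0: ok.
b: 0b undefined. 0b->0: no, baaaaa/a meet in 0. Open state 1: 0b->1.
c: 0c undefined. 0c->0: ok.
ba: 1a undefined. 1a->0: no, baaaaa/abaac meet in 0. 1a->1: ok.
bc: 1c undefined. 1c->0: no, bacc/abaac meet in 0. 1c->1: no, baaaaa/abaac meet in 1. Open state 2: 1c->2.
bca: 2a undefined. 2a->0: no, acabca/c meet in 0. 2a->1: no, bcab/acbb meet in 1 with "b" left. 2a->2: no, acabca/abaac meet in 2. Open state 3: 2a->3.
bcb: 2b undefined. 2b->0: no, bcb/c meet in 0. 2b->1: ok.
acbb: 1b undefined. 1b->0: ok.
bacc: 2c undefined. 2c->0: no, bacc/c meet in 0. 2c->1: ok.
bcaa: 3a undefined. 3a->0: no, bcaac/c meet in 0. 3a->1: no, bcaac/abaac meet in 2. 3a->2: ok.
bcab: 3b undefined. 3b->0: no, bcaba/c meet in 0. 3b->1: ok.
bcac: 3c undefined. 3c->0: no, bcacc/c meet in 0. 3c->1: no, bcacc/abaac meet in 2. 3c->2: ok.
All examples now run through 4 states with every (state, symbol) defined. Accept strings end in {1,3}, Reject strings end in {0,2}; accept={1,3}.

states=4 start=0 accept={1,3} delta: 0a->0 0b->1 0c->0 1a->1 1b->0 1c->2 2a->3 2b->1 2c->1 3a->2 3b->1 3c->2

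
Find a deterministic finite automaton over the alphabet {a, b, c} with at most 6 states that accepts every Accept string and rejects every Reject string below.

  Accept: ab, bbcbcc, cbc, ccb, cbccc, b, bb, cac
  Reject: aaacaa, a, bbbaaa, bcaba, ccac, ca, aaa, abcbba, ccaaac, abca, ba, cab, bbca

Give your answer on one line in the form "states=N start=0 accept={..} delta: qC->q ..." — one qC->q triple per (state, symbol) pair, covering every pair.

Grow the machine one transition at a time. Run the examples from 0; the earliest place one falls off (shortest prefix, ties alphabetical) gets sent to the lowest-numbered state that keeps every Accept/Reject pair distinguishable — a pair clashes when both reach the same state with identical unread suffix — and to a fresh state only if none does.
a: 0a undefined. 0a->0: ok.
b: 0b undefined. 0b->0: no, ab/a meet in 0. Open state 1: 0b->1.
c: 0c undefined. 0c->0: no, ab/cab meet in 1. 0c->1: ok.
ba: 1a undefined. 1a->0: no, ab/cab meet in 1. 1a->1: no, ab/aaacaa meet in 1. Open state 2: 1a->2.
bb: 1b undefined. 1b->0: no, bb/a meet in 0. 1b->1: ok.
bc: 1c undefined. 1c->0: no, ab/ccac meet in 1. 1c->1: no, cac/ccac meet in 2 with "c" left. 1c->2: no, cbc/ca meet in 2. Open state 3: 1c->3.
bca: 3a undefined. 3a->0: no, ab/ccac meet in 1. 3a->1: no, ab/abca meet in 1. 3a->2: no, cac/ccac meet in 2 with "c" left. 3a->3: no, cbc/abca meet in 3. Open state 4: 3a->4.
cab: 2b undefined. 2b->0: ok.
cac: 2c undefined. 2c->0: no, cac/a meet in 0. 2c->1: ok.
ccb: 3b undefined. 3b->0: no, ccb/a meet in 0. 3b->1: ok.
bcab: 4b undefined. 4b->0: ok.
cbcc: 3c undefined. 3c->0: no, bbcbcc/a meet in 0. 3c->1: ok.
ccaa: 4a undefined. 4a->0: no, ab/ccaaac meet in 1. 4a->1: no, ab/ccaaac meet in 1. 4a->2: ok.
ccac: 4c undefined. 4c->0: ok.
bbbaa: 2a undefined. 2a->0: no, ab/ccaaac meet in 1. 2a->1: no, ab/aaacaa meet in 1. 2a->2: no, ab/ccaaac meet in 1. 2a->3: no, ab/ccaaac meet in 1. 2a->4: ok.
All examples now run through 5 states with every (state, symbol) defined. Accept strings end in {1,3}, Reject strings end in {0,2,4}; accept={1,3}.

states=5 start=0 accept={1,3} delta: 0a->0 0b->1 0c->1 1a->2 1b->1 1c->3 2a->4 2b->0 2c->1 3a->4 3b->1 3c->1 4a->2 4b->0 4c->0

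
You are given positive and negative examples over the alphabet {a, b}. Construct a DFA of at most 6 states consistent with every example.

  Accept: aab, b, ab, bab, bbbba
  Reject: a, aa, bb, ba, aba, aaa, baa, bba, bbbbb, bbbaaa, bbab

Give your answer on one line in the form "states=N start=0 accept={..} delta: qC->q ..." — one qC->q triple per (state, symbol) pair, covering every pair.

states=5 start=0 accept={1} delta: 0a->0 0b->1 1a->0 1b->2 2a->2 2b->3 3a->0 3b->4 4a->1 4b->0

Fold the examples into a partial DFA from state 0: repeatedly fix the first undefined (state, symbol) met by the shortest-then-alphabetical prefix, trying targets in increasing order and rejecting any under which an Accept and a Reject string meet in one state with the same remainder; add a state when all current targets are rejected. Accepting states are where Accept strings end.
a: 0a undefined. 0a->0: ok.
b: 0b undefined. 0b->0: no, aab/a meet in 0. Open state 1: 0b->1.
ba: 1a undefined. 1a->0: ok.
bb: 1b undefined. 1b->0: no, aab/bbbbb meet in 1. 1b->1: no, aab/bb meet in 1. Open state 2: 1b->2.
bba: 2a undefined. 2a->0: no, aab/bbab meet in 1. 2a->1: no, aab/bba meet in 1. 2a->2: ok.
bbb: 2b undefined. 2b->0: no, bbbba/a meet in 0. 2b->1: no, aab/bbbbb meet in 1. 2b->2: no, bbbba/bb meet in 2. Open state 3: 2b->3.
bbba: 3a undefined. 3a->0: ok.
bbbb: 3b undefined. 3b->0: no, aab/bbbbb meet in 1. 3b->1: no, bbbba/a meet in 0. 3b->2: no, bbbba/bb meet in 2. 3b->3: no, bbbba/a meet in 0. Open state 4: 3b->4.
bbbba: 4a undefined. 4a->0: no, bbbba/a meet in 0. 4a->1: ok.
bbbbb: 4b undefined. 4b->0: ok.
All examples now run through 5 states with every (state, symbol) defined. Accept strings end in {1}, Reject strings end in {0,2,3}; accept={1}.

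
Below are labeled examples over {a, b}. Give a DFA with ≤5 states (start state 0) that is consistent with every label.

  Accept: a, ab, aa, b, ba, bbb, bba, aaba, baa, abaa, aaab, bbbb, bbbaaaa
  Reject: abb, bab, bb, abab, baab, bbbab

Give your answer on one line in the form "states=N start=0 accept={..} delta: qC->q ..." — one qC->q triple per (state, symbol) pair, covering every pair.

states=4 start=0 accept={0,1,3} delta: 0a->0 0b->1 1a->1 1b->2 2a->0 2b->3 3a->1 3b->0

State merging on the prefix tree: take the shortest (then alphabetical) example prefix whose next move is undefined and point that move at state 0, else 1, else 2, ...; a target is out if some Accept/Reject pair would then sit in one state with the same input left (inseparable). If every existing state is out, open a new one.
a: 0a undefined. 0a->0: ok.
b: 0b undefined. 0b->0: no, a/abb meet in 0. Open state 1: 0b->1.
ba: 1a undefined. 1a->0: no, ab/bab meet in 1. 1a->1: ok.
bb: 1b undefined. 1b->0: no, a/abb meet in 0. 1b->1: no, ab/abb meet in 1. Open state 2: 1b->2.
bba: 2a undefined. 2a->0: ok.
bbb: 2b undefined. 2b->0: no, ab/bbbab meet in 1. 2b->1: no, bbbb/abb meet in 2. 2b->2: no, ab/bbbab meet in 1. Open state 3: 2b->3.
bbba: 3a undefined. 3a->0: no, ab/bbbab meet in 1. 3a->1: ok.
bbbb: 3b undefined. 3b->0: ok.
All examples now run through 4 states with every (state, symbol) defined. Accept strings end in {0,1,3}, Reject strings end in {2}; accept={0,1,3}.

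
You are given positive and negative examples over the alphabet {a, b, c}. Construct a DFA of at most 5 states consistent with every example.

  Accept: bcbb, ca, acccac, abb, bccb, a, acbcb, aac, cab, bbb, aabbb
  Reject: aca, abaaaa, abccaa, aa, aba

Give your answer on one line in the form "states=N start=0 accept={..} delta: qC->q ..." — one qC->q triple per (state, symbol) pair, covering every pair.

states=3 start=0 accept={0,1} delta: 0a->1 0b->0 0c->0 1a->2 1b->1 1c->1 2a->2 2b->0 2c->0

Grow the machine one transition at a time. Run the examples from 0; the earliest place one falls off (shortest prefix, ties alphabetical) gets sent to the lowest-numbered state that keeps every Accept/Reject pair distinguishable — a pair clashes when both reach the same state with identical unread suffix — and to a fresh state only if none does.
a: 0a undefined. 0a->0: no, ca/aca meet in 0 with "ca" left. Open state 1: 0a->1.
b: 0b undefined. 0b->0: ok.
c: 0c undefined. 0c->0: ok.
aa: 1a undefined. 1a->0: no, bcbb/aa meet in 0. 1a->1: no, ca/aa meet in 1. Open state 2: 1a->2.
ab: 1b undefined. 1b->0: no, ca/aba meet in 1. 1b->1: ok.
ac: 1c undefined. 1c->0: no, ca/aca meet in 1. 1c->1: ok.
aab: 2b undefined. 2b->0: ok.
aac: 2c undefined. 2c->0: ok.
abaa: 2a undefined. 2a->0: no, bcbb/abccaa meet in 0. 2a->1: no, ca/abaaaa meet in 1. 2a->2: ok.
All examples now run through 3 states with every (state, symbol) defined. Accept strings end in {0,1}, Reject strings end in {2}; accept={0,1}.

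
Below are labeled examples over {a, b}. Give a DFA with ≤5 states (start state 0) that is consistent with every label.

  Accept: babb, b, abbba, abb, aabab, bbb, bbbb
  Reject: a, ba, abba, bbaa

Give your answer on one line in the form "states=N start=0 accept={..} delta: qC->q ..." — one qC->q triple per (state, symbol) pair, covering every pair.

Fold the examples into a partial DFA from state 0: repeatedly fix the first undefined (state, symbol) met by the shortest-then-alphabetical prefix, trying targets in increasing order and rejecting any under which an Accept and a Reject string meet in one state with the same remainder; add a state when all current targets are rejected. Accepting states are where Accept strings end.
a: 0a undefined. 0a->0: ok.
b: 0b undefined. 0b->0: no, babb/a meet in 0. Open state 1: 0b->1.
ba: 1a undefined. 1a->0: ok.
bb: 1b undefined. 1b->0: no, babb/a meet in 0. 1b->1: no, abbba/a meet in 0. Open state 2: 1b->2.
bba: 2a undefined. 2a->0: ok.
bbb: 2b undefined. 2b->0: no, abbba/a meet in 0. 2b->1: no, abbba/a meet in 0. 2b->2: no, abbba/a meet in 0. Open state 3: 2b->3.
bbbb: 3b undefined. 3b->0: no, bbbb/a meet in 0. 3b->1: ok.
abbba: 3a undefined. 3a->0: no, abbba/a meet in 0. 3a->1: ok.
All examples now run through 4 states with every (state, symbol) defined. Accept strings end in {1,2,3}, Reject strings end in {0}; accept={1,2,3}.

states=4 start=0 accept={1,2,3} delta: 0a->0 0b->1 1a->0 1b->2 2a->0 2b->3 3a->1 3b->1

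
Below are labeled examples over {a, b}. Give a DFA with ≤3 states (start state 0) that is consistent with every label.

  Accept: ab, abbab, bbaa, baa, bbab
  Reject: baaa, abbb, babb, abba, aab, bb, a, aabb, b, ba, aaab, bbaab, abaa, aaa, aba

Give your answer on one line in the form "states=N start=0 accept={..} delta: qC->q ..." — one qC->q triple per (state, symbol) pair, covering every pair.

Fold the examples into a partial DFA from state 0: repeatedly fix the first undefined (state, symbol) met by the shortest-then-alphabetical prefix, trying targets in increasing order and rejecting any under which an Accept and a Reject string meet in one state with the same remainder; add a state when all current targets are rejected. Accepting states are where Accept strings end.
a: 0a undefined. 0a->0: no, ab/aab meet in 0 with "b" left. Open state 1: 0a->1.
b: 0b undefined. 0b->0: ok.
aa: 1a undefined. 1a->0: no, ab/aaab meet in 1 with "b" left. 1a->1: no, ab/aab meet in 1 with "b" left. Open state 2: 1a->2.
ab: 1b undefined. 1b->0: no, ab/abbb meet in 0. 1b->1: no, ab/abbb meet in 1. 1b->2: ok.
aaa: 2a undefined. 2a->0: ok.
aab: 2b undefined. 2b->0: ok.
All examples now run through 3 states with every (state, symbol) defined. Accept strings end in {2}, Reject strings end in {0,1}; accept={2}.

states=3 start=0 accept={2} delta: 0a->1 0b->0 1a->2 1b->2 2a->0 2b->0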